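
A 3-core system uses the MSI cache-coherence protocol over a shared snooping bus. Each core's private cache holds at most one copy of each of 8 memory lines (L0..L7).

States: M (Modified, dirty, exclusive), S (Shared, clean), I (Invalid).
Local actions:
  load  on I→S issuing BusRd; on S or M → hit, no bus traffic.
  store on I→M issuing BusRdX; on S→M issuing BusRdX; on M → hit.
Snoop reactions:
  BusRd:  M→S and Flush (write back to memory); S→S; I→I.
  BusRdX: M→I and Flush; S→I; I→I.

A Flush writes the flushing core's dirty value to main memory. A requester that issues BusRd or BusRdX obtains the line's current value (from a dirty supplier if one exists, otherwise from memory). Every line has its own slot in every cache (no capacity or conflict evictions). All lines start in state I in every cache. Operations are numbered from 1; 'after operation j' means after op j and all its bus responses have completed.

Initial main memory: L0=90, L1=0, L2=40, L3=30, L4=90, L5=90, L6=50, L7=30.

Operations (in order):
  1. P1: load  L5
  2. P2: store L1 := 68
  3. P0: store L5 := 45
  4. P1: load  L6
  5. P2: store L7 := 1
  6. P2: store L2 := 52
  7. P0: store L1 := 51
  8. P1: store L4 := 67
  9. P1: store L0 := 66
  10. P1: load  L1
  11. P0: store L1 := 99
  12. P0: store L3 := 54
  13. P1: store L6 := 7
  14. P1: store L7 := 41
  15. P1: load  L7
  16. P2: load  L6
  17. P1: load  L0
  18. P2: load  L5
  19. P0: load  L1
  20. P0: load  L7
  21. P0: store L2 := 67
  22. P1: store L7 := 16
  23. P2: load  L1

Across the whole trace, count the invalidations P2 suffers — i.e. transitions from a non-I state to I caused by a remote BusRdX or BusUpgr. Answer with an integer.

[1] P1: load  L5 | P0:I, P1:S(90), P2:I | bus: BusRd
[2] P2: store L1 := 68 | P0:I, P1:I, P2:M(68) | bus: BusRdX
[3] P0: store L5 := 45 | P0:M(45), P1:I, P2:I | bus: BusRdX
[4] P1: load  L6 | P0:I, P1:S(50), P2:I | bus: BusRd
[5] P2: store L7 := 1 | P0:I, P1:I, P2:M(1) | bus: BusRdX
[6] P2: store L2 := 52 | P0:I, P1:I, P2:M(52) | bus: BusRdX
[7] P0: store L1 := 51 | P0:M(51), P1:I, P2:I | bus: BusRdX,Flush
[8] P1: store L4 := 67 | P0:I, P1:M(67), P2:I | bus: BusRdX
[9] P1: store L0 := 66 | P0:I, P1:M(66), P2:I | bus: BusRdX
[10] P1: load  L1 | P0:S(51), P1:S(51), P2:I | bus: BusRd,Flush
[11] P0: store L1 := 99 | P0:M(99), P1:I, P2:I | bus: BusRdX
[12] P0: store L3 := 54 | P0:M(54), P1:I, P2:I | bus: BusRdX
[13] P1: store L6 := 7 | P0:I, P1:M(7), P2:I | bus: BusRdX
[14] P1: store L7 := 41 | P0:I, P1:M(41), P2:I | bus: BusRdX,Flush
[15] P1: load  L7 | P0:I, P1:M(41), P2:I | bus: none
[16] P2: load  L6 | P0:I, P1:S(7), P2:S(7) | bus: BusRd,Flush
[17] P1: load  L0 | P0:I, P1:M(66), P2:I | bus: none
[18] P2: load  L5 | P0:S(45), P1:I, P2:S(45) | bus: BusRd,Flush
[19] P0: load  L1 | P0:M(99), P1:I, P2:I | bus: none
[20] P0: load  L7 | P0:S(41), P1:S(41), P2:I | bus: BusRd,Flush
[21] P0: store L2 := 67 | P0:M(67), P1:I, P2:I | bus: BusRdX,Flush
[22] P1: store L7 := 16 | P0:I, P1:M(16), P2:I | bus: BusRdX
[23] P2: load  L1 | P0:S(99), P1:I, P2:S(99) | bus: BusRd,Flush

invalidations = 3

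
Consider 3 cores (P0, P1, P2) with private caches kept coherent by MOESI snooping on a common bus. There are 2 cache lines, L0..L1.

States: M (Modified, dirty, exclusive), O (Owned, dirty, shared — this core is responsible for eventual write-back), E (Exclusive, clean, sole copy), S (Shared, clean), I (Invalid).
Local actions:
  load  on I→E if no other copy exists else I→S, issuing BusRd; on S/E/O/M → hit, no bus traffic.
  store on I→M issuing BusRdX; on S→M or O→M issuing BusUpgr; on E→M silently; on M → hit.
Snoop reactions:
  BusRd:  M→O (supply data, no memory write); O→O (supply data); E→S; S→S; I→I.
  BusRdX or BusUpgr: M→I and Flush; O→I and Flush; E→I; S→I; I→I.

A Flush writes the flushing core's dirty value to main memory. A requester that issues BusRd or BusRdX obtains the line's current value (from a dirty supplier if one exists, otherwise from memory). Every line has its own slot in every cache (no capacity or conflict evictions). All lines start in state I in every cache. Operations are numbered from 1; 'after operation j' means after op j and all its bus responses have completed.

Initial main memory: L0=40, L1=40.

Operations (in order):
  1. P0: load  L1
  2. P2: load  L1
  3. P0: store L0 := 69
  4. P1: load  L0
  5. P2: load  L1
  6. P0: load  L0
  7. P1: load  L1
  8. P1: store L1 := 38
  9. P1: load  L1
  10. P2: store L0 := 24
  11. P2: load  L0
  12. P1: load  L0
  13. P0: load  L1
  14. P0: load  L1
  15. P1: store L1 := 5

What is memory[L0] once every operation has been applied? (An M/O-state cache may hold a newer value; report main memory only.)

memory[L0] = 69

  op1 P0: load  L1 → E/I/I on L1; bus BusRd; mem=40
  op2 P2: load  L1 → S/I/S on L1; bus BusRd; mem=40
  op3 P0: store L0 := 69 → M/I/I on L0; bus BusRdX; mem=40
  op4 P1: load  L0 → O/S/I on L0; bus BusRd; mem=40
  op5 P2: load  L1 → S/I/S on L1; bus (none); mem=40
  op6 P0: load  L0 → O/S/I on L0; bus (none); mem=40
  op7 P1: load  L1 → S/S/S on L1; bus BusRd; mem=40
  op8 P1: store L1 := 38 → I/M/I on L1; bus BusUpgr; mem=40
  op9 P1: load  L1 → I/M/I on L1; bus (none); mem=40
  op10 P2: store L0 := 24 → I/I/M on L0; bus BusRdX Flush; mem=69
  op11 P2: load  L0 → I/I/M on L0; bus (none); mem=69
  op12 P1: load  L0 → I/S/O on L0; bus BusRd; mem=69
  op13 P0: load  L1 → S/O/I on L1; bus BusRd; mem=40
  op14 P0: load  L1 → S/O/I on L1; bus (none); mem=40
  op15 P1: store L1 := 5 → I/M/I on L1; bus BusUpgr; mem=40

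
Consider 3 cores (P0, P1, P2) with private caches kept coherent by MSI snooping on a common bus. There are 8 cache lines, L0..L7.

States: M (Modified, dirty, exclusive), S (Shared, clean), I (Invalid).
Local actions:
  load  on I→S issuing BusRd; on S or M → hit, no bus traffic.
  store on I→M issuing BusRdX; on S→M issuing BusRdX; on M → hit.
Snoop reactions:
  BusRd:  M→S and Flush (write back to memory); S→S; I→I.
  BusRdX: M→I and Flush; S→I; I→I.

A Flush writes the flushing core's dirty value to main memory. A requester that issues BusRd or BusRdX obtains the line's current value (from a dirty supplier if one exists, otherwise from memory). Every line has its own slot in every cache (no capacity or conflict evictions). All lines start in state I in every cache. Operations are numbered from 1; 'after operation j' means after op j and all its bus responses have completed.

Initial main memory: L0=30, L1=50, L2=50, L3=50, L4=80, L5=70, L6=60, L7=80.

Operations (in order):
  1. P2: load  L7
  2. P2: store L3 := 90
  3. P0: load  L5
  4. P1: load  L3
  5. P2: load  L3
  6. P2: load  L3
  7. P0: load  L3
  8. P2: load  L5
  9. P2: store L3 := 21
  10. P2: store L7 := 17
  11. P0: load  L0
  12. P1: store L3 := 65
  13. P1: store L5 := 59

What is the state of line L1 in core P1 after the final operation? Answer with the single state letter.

state = I

1. P2: load  L7  bus=[BusRd]  L7: P0=I P1=I P2=S  mem[L7]=80
2. P2: store L3 := 90  bus=[BusRdX]  L3: P0=I P1=I P2=M  mem[L3]=50
3. P0: load  L5  bus=[BusRd]  L5: P0=S P1=I P2=I  mem[L5]=70
4. P1: load  L3  bus=[BusRd,Flush]  L3: P0=I P1=S P2=S  mem[L3]=90
5. P2: load  L3  bus=[-]  L3: P0=I P1=S P2=S  mem[L3]=90
6. P2: load  L3  bus=[-]  L3: P0=I P1=S P2=S  mem[L3]=90
7. P0: load  L3  bus=[BusRd]  L3: P0=S P1=S P2=S  mem[L3]=90
8. P2: load  L5  bus=[BusRd]  L5: P0=S P1=I P2=S  mem[L5]=70
9. P2: store L3 := 21  bus=[BusRdX]  L3: P0=I P1=I P2=M  mem[L3]=90
10. P2: store L7 := 17  bus=[BusRdX]  L7: P0=I P1=I P2=M  mem[L7]=80
11. P0: load  L0  bus=[BusRd]  L0: P0=S P1=I P2=I  mem[L0]=30
12. P1: store L3 := 65  bus=[BusRdX,Flush]  L3: P0=I P1=M P2=I  mem[L3]=21
13. P1: store L5 := 59  bus=[BusRdX]  L5: P0=I P1=M P2=I  mem[L5]=70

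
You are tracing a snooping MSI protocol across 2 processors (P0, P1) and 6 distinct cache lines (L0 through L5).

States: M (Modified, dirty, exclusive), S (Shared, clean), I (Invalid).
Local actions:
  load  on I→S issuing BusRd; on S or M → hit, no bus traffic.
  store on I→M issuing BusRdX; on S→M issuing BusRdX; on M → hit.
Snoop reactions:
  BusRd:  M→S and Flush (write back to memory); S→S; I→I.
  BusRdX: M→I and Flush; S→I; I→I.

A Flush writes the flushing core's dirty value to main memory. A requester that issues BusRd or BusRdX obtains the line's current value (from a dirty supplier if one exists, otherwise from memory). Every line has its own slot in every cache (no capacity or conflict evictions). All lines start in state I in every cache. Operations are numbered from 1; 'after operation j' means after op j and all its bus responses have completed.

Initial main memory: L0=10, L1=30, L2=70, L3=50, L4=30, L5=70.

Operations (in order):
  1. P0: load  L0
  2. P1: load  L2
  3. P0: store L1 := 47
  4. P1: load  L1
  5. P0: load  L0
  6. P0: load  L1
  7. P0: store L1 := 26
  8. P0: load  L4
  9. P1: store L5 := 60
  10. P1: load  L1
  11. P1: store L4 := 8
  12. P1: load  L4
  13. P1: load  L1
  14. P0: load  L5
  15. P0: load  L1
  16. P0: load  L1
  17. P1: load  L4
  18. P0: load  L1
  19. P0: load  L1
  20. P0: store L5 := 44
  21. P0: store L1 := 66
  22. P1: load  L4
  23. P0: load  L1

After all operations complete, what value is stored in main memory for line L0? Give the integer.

1. P0: load  L0  bus=[BusRd]  L0: P0=S P1=I  mem[L0]=10
2. P1: load  L2  bus=[BusRd]  L2: P0=I P1=S  mem[L2]=70
3. P0: store L1 := 47  bus=[BusRdX]  L1: P0=M P1=I  mem[L1]=30
4. P1: load  L1  bus=[BusRd,Flush]  L1: P0=S P1=S  mem[L1]=47
5. P0: load  L0  bus=[-]  L0: P0=S P1=I  mem[L0]=10
6. P0: load  L1  bus=[-]  L1: P0=S P1=S  mem[L1]=47
7. P0: store L1 := 26  bus=[BusRdX]  L1: P0=M P1=I  mem[L1]=47
8. P0: load  L4  bus=[BusRd]  L4: P0=S P1=I  mem[L4]=30
9. P1: store L5 := 60  bus=[BusRdX]  L5: P0=I P1=M  mem[L5]=70
10. P1: load  L1  bus=[BusRd,Flush]  L1: P0=S P1=S  mem[L1]=26
11. P1: store L4 := 8  bus=[BusRdX]  L4: P0=I P1=M  mem[L4]=30
12. P1: load  L4  bus=[-]  L4: P0=I P1=M  mem[L4]=30
13. P1: load  L1  bus=[-]  L1: P0=S P1=S  mem[L1]=26
14. P0: load  L5  bus=[BusRd,Flush]  L5: P0=S P1=S  mem[L5]=60
15. P0: load  L1  bus=[-]  L1: P0=S P1=S  mem[L1]=26
16. P0: load  L1  bus=[-]  L1: P0=S P1=S  mem[L1]=26
17. P1: load  L4  bus=[-]  L4: P0=I P1=M  mem[L4]=30
18. P0: load  L1  bus=[-]  L1: P0=S P1=S  mem[L1]=26
19. P0: load  L1  bus=[-]  L1: P0=S P1=S  mem[L1]=26
20. P0: store L5 := 44  bus=[BusRdX]  L5: P0=M P1=I  mem[L5]=60
21. P0: store L1 := 66  bus=[BusRdX]  L1: P0=M P1=I  mem[L1]=26
22. P1: load  L4  bus=[-]  L4: P0=I P1=M  mem[L4]=30
23. P0: load  L1  bus=[-]  L1: P0=M P1=I  mem[L1]=26

memory[L0] = 10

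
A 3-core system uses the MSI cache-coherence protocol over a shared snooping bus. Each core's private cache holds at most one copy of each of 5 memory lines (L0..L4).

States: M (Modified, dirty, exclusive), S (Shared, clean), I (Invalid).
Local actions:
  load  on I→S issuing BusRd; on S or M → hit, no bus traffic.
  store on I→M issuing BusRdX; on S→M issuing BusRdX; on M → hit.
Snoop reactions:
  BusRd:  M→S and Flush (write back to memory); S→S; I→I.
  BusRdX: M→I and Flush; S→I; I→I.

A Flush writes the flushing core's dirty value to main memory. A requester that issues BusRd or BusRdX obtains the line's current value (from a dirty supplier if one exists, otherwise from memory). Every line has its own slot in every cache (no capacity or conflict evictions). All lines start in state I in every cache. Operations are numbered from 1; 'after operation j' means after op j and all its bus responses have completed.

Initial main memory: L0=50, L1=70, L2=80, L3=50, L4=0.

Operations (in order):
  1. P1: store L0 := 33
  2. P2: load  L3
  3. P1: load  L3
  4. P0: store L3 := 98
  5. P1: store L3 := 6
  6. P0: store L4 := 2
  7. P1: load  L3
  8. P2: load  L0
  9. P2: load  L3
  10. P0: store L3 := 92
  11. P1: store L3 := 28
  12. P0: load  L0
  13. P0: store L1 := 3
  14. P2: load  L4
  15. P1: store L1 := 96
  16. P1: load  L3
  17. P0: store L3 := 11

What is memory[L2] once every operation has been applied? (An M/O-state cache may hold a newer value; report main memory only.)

[1] P1: store L0 := 33 | P0:I, P1:M(33), P2:I | bus: BusRdX
[2] P2: load  L3 | P0:I, P1:I, P2:S(50) | bus: BusRd
[3] P1: load  L3 | P0:I, P1:S(50), P2:S(50) | bus: BusRd
[4] P0: store L3 := 98 | P0:M(98), P1:I, P2:I | bus: BusRdX
[5] P1: store L3 := 6 | P0:I, P1:M(6), P2:I | bus: BusRdX,Flush
[6] P0: store L4 := 2 | P0:M(2), P1:I, P2:I | bus: BusRdX
[7] P1: load  L3 | P0:I, P1:M(6), P2:I | bus: none
[8] P2: load  L0 | P0:I, P1:S(33), P2:S(33) | bus: BusRd,Flush
[9] P2: load  L3 | P0:I, P1:S(6), P2:S(6) | bus: BusRd,Flush
[10] P0: store L3 := 92 | P0:M(92), P1:I, P2:I | bus: BusRdX
[11] P1: store L3 := 28 | P0:I, P1:M(28), P2:I | bus: BusRdX,Flush
[12] P0: load  L0 | P0:S(33), P1:S(33), P2:S(33) | bus: BusRd
[13] P0: store L1 := 3 | P0:M(3), P1:I, P2:I | bus: BusRdX
[14] P2: load  L4 | P0:S(2), P1:I, P2:S(2) | bus: BusRd,Flush
[15] P1: store L1 := 96 | P0:I, P1:M(96), P2:I | bus: BusRdX,Flush
[16] P1: load  L3 | P0:I, P1:M(28), P2:I | bus: none
[17] P0: store L3 := 11 | P0:M(11), P1:I, P2:I | bus: BusRdX,Flush

memory[L2] = 80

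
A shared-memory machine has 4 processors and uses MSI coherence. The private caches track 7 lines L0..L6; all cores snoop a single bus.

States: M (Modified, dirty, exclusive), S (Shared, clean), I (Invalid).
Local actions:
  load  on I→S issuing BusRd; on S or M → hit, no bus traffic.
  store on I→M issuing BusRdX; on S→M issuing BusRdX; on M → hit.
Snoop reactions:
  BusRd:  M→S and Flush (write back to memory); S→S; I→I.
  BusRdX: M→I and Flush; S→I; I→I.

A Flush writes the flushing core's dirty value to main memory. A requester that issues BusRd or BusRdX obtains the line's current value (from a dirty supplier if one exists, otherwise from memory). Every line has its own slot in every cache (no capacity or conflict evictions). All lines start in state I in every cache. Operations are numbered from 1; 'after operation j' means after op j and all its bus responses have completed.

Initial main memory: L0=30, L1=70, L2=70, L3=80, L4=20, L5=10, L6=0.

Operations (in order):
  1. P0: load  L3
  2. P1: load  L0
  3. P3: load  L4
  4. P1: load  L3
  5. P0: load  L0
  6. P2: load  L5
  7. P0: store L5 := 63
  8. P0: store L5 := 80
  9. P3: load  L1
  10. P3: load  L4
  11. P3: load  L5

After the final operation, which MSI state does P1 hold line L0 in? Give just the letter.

1. P0: load  L3  bus=[BusRd]  L3: P0=S P1=I P2=I P3=I  mem[L3]=80
2. P1: load  L0  bus=[BusRd]  L0: P0=I P1=S P2=I P3=I  mem[L0]=30
3. P3: load  L4  bus=[BusRd]  L4: P0=I P1=I P2=I P3=S  mem[L4]=20
4. P1: load  L3  bus=[BusRd]  L3: P0=S P1=S P2=I P3=I  mem[L3]=80
5. P0: load  L0  bus=[BusRd]  L0: P0=S P1=S P2=I P3=I  mem[L0]=30
6. P2: load  L5  bus=[BusRd]  L5: P0=I P1=I P2=S P3=I  mem[L5]=10
7. P0: store L5 := 63  bus=[BusRdX]  L5: P0=M P1=I P2=I P3=I  mem[L5]=10
8. P0: store L5 := 80  bus=[-]  L5: P0=M P1=I P2=I P3=I  mem[L5]=10
9. P3: load  L1  bus=[BusRd]  L1: P0=I P1=I P2=I P3=S  mem[L1]=70
10. P3: load  L4  bus=[-]  L4: P0=I P1=I P2=I P3=S  mem[L4]=20
11. P3: load  L5  bus=[BusRd,Flush]  L5: P0=S P1=I P2=I P3=S  mem[L5]=80

state = S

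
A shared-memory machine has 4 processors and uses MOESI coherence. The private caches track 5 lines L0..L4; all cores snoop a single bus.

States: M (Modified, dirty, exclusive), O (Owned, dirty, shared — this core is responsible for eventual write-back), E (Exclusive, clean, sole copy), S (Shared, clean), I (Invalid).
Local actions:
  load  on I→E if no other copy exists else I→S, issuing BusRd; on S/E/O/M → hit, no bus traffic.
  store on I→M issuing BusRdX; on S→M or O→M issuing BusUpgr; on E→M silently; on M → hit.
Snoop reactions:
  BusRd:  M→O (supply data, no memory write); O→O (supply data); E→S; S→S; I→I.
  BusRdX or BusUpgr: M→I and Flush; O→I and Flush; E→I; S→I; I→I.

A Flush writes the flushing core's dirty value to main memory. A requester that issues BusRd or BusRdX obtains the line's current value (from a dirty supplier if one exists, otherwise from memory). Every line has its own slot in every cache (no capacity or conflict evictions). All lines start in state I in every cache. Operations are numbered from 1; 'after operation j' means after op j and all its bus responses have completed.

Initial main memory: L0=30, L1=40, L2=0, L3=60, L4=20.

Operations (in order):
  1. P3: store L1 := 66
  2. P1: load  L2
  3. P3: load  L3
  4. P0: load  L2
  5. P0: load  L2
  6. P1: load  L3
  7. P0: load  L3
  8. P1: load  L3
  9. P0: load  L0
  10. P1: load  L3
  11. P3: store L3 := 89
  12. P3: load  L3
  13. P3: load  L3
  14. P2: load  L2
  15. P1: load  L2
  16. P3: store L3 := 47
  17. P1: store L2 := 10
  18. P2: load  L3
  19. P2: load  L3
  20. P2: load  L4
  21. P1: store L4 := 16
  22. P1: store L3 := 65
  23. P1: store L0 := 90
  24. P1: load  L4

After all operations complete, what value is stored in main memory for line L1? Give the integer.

1. P3: store L1 := 66  bus=[BusRdX]  L1: P0=I P1=I P2=I P3=M  mem[L1]=40
2. P1: load  L2  bus=[BusRd]  L2: P0=I P1=E P2=I P3=I  mem[L2]=0
3. P3: load  L3  bus=[BusRd]  L3: P0=I P1=I P2=I P3=E  mem[L3]=60
4. P0: load  L2  bus=[BusRd]  L2: P0=S P1=S P2=I P3=I  mem[L2]=0
5. P0: load  L2  bus=[-]  L2: P0=S P1=S P2=I P3=I  mem[L2]=0
6. P1: load  L3  bus=[BusRd]  L3: P0=I P1=S P2=I P3=S  mem[L3]=60
7. P0: load  L3  bus=[BusRd]  L3: P0=S P1=S P2=I P3=S  mem[L3]=60
8. P1: load  L3  bus=[-]  L3: P0=S P1=S P2=I P3=S  mem[L3]=60
9. P0: load  L0  bus=[BusRd]  L0: P0=E P1=I P2=I P3=I  mem[L0]=30
10. P1: load  L3  bus=[-]  L3: P0=S P1=S P2=I P3=S  mem[L3]=60
11. P3: store L3 := 89  bus=[BusUpgr]  L3: P0=I P1=I P2=I P3=M  mem[L3]=60
12. P3: load  L3  bus=[-]  L3: P0=I P1=I P2=I P3=M  mem[L3]=60
13. P3: load  L3  bus=[-]  L3: P0=I P1=I P2=I P3=M  mem[L3]=60
14. P2: load  L2  bus=[BusRd]  L2: P0=S P1=S P2=S P3=I  mem[L2]=0
15. P1: load  L2  bus=[-]  L2: P0=S P1=S P2=S P3=I  mem[L2]=0
16. P3: store L3 := 47  bus=[-]  L3: P0=I P1=I P2=I P3=M  mem[L3]=60
17. P1: store L2 := 10  bus=[BusUpgr]  L2: P0=I P1=M P2=I P3=I  mem[L2]=0
18. P2: load  L3  bus=[BusRd]  L3: P0=I P1=I P2=S P3=O  mem[L3]=60
19. P2: load  L3  bus=[-]  L3: P0=I P1=I P2=S P3=O  mem[L3]=60
20. P2: load  L4  bus=[BusRd]  L4: P0=I P1=I P2=E P3=I  mem[L4]=20
21. P1: store L4 := 16  bus=[BusRdX]  L4: P0=I P1=M P2=I P3=I  mem[L4]=20
22. P1: store L3 := 65  bus=[BusRdX,Flush]  L3: P0=I P1=M P2=I P3=I  mem[L3]=47
23. P1: store L0 := 90  bus=[BusRdX]  L0: P0=I P1=M P2=I P3=I  mem[L0]=30
24. P1: load  L4  bus=[-]  L4: P0=I P1=M P2=I P3=I  mem[L4]=20

memory[L1] = 40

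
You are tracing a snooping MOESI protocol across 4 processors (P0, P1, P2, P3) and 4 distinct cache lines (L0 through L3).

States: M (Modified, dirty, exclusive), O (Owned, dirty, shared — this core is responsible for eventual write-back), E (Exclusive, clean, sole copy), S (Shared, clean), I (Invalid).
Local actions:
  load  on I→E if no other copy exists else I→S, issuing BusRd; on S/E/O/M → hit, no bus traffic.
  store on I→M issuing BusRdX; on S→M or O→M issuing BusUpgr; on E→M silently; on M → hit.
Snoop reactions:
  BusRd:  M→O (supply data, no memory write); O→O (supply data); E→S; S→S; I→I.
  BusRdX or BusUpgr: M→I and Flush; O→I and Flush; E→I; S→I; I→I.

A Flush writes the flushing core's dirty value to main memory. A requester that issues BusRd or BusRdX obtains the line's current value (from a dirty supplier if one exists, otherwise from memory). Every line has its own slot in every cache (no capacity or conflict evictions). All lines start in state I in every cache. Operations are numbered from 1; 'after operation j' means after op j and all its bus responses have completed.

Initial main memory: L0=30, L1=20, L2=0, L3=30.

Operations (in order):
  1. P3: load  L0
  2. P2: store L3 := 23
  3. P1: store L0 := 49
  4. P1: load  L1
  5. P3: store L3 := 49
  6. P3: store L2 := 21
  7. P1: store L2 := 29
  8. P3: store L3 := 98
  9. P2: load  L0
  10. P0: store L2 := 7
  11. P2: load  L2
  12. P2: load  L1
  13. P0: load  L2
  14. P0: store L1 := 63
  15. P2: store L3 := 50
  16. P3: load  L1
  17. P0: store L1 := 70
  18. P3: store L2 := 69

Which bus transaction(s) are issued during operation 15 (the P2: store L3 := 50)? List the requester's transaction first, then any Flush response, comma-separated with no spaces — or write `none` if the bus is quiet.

[1] P3: load  L0 | P0:I, P1:I, P2:I, P3:E(30) | bus: BusRd
[2] P2: store L3 := 23 | P0:I, P1:I, P2:M(23), P3:I | bus: BusRdX
[3] P1: store L0 := 49 | P0:I, P1:M(49), P2:I, P3:I | bus: BusRdX
[4] P1: load  L1 | P0:I, P1:E(20), P2:I, P3:I | bus: BusRd
[5] P3: store L3 := 49 | P0:I, P1:I, P2:I, P3:M(49) | bus: BusRdX,Flush
[6] P3: store L2 := 21 | P0:I, P1:I, P2:I, P3:M(21) | bus: BusRdX
[7] P1: store L2 := 29 | P0:I, P1:M(29), P2:I, P3:I | bus: BusRdX,Flush
[8] P3: store L3 := 98 | P0:I, P1:I, P2:I, P3:M(98) | bus: none
[9] P2: load  L0 | P0:I, P1:O(49), P2:S(49), P3:I | bus: BusRd
[10] P0: store L2 := 7 | P0:M(7), P1:I, P2:I, P3:I | bus: BusRdX,Flush
[11] P2: load  L2 | P0:O(7), P1:I, P2:S(7), P3:I | bus: BusRd
[12] P2: load  L1 | P0:I, P1:S(20), P2:S(20), P3:I | bus: BusRd
[13] P0: load  L2 | P0:O(7), P1:I, P2:S(7), P3:I | bus: none
[14] P0: store L1 := 63 | P0:M(63), P1:I, P2:I, P3:I | bus: BusRdX
[15] P2: store L3 := 50 | P0:I, P1:I, P2:M(50), P3:I | bus: BusRdX,Flush
[16] P3: load  L1 | P0:O(63), P1:I, P2:I, P3:S(63) | bus: BusRd
[17] P0: store L1 := 70 | P0:M(70), P1:I, P2:I, P3:I | bus: BusUpgr
[18] P3: store L2 := 69 | P0:I, P1:I, P2:I, P3:M(69) | bus: BusRdX,Flush

bus = BusRdX,Flush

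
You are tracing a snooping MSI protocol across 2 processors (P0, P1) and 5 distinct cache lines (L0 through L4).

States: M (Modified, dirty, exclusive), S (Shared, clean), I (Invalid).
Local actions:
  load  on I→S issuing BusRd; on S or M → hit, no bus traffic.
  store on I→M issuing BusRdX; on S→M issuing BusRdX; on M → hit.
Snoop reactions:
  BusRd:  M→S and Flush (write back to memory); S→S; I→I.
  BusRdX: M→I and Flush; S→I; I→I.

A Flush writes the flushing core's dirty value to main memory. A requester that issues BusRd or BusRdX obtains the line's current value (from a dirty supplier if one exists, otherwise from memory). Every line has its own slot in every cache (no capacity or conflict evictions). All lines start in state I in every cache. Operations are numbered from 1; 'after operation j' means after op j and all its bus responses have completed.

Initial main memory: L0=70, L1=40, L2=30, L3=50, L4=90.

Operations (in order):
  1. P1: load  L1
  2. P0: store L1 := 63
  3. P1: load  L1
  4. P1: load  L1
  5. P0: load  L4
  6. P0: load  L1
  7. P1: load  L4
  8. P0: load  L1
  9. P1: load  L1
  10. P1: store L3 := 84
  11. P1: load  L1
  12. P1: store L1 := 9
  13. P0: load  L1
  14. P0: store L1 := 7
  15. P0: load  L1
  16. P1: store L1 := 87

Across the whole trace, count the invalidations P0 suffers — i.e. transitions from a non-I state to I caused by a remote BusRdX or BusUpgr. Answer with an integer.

[1] P1: load  L1 | P0:I, P1:S(40) | bus: BusRd
[2] P0: store L1 := 63 | P0:M(63), P1:I | bus: BusRdX
[3] P1: load  L1 | P0:S(63), P1:S(63) | bus: BusRd,Flush
[4] P1: load  L1 | P0:S(63), P1:S(63) | bus: none
[5] P0: load  L4 | P0:S(90), P1:I | bus: BusRd
[6] P0: load  L1 | P0:S(63), P1:S(63) | bus: none
[7] P1: load  L4 | P0:S(90), P1:S(90) | bus: BusRd
[8] P0: load  L1 | P0:S(63), P1:S(63) | bus: none
[9] P1: load  L1 | P0:S(63), P1:S(63) | bus: none
[10] P1: store L3 := 84 | P0:I, P1:M(84) | bus: BusRdX
[11] P1: load  L1 | P0:S(63), P1:S(63) | bus: none
[12] P1: store L1 := 9 | P0:I, P1:M(9) | bus: BusRdX
[13] P0: load  L1 | P0:S(9), P1:S(9) | bus: BusRd,Flush
[14] P0: store L1 := 7 | P0:M(7), P1:I | bus: BusRdX
[15] P0: load  L1 | P0:M(7), P1:I | bus: none
[16] P1: store L1 := 87 | P0:I, P1:M(87) | bus: BusRdX,Flush

invalidations = 2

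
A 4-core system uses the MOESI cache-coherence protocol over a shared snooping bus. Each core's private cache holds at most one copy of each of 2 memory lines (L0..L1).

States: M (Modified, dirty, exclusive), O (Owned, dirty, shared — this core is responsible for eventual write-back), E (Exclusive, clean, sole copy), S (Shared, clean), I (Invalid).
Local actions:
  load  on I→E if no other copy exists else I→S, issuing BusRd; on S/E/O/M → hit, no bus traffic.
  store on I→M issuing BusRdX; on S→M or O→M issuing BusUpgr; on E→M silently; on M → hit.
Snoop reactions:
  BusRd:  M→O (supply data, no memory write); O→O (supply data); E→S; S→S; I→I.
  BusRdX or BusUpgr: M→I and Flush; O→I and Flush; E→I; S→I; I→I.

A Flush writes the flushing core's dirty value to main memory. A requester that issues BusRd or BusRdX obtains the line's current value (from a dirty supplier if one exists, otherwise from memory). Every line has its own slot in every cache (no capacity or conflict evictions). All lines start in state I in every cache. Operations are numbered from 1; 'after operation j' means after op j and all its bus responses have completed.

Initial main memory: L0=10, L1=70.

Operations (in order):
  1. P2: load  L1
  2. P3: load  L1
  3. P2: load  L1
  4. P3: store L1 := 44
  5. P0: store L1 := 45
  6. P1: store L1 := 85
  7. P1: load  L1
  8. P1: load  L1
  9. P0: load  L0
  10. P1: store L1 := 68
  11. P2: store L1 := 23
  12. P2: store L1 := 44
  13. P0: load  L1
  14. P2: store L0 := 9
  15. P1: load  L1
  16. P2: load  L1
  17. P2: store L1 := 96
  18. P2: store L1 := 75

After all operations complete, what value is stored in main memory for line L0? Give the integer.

  op1 P2: load  L1 → I/I/E/I on L1; bus BusRd; mem=70
  op2 P3: load  L1 → I/I/S/S on L1; bus BusRd; mem=70
  op3 P2: load  L1 → I/I/S/S on L1; bus (none); mem=70
  op4 P3: store L1 := 44 → I/I/I/M on L1; bus BusUpgr; mem=70
  op5 P0: store L1 := 45 → M/I/I/I on L1; bus BusRdX Flush; mem=44
  op6 P1: store L1 := 85 → I/M/I/I on L1; bus BusRdX Flush; mem=45
  op7 P1: load  L1 → I/M/I/I on L1; bus (none); mem=45
  op8 P1: load  L1 → I/M/I/I on L1; bus (none); mem=45
  op9 P0: load  L0 → E/I/I/I on L0; bus BusRd; mem=10
  op10 P1: store L1 := 68 → I/M/I/I on L1; bus (none); mem=45
  op11 P2: store L1 := 23 → I/I/M/I on L1; bus BusRdX Flush; mem=68
  op12 P2: store L1 := 44 → I/I/M/I on L1; bus (none); mem=68
  op13 P0: load  L1 → S/I/O/I on L1; bus BusRd; mem=68
  op14 P2: store L0 := 9 → I/I/M/I on L0; bus BusRdX; mem=10
  op15 P1: load  L1 → S/S/O/I on L1; bus BusRd; mem=68
  op16 P2: load  L1 → S/S/O/I on L1; bus (none); mem=68
  op17 P2: store L1 := 96 → I/I/M/I on L1; bus BusUpgr; mem=68
  op18 P2: store L1 := 75 → I/I/M/I on L1; bus (none); mem=68

memory[L0] = 10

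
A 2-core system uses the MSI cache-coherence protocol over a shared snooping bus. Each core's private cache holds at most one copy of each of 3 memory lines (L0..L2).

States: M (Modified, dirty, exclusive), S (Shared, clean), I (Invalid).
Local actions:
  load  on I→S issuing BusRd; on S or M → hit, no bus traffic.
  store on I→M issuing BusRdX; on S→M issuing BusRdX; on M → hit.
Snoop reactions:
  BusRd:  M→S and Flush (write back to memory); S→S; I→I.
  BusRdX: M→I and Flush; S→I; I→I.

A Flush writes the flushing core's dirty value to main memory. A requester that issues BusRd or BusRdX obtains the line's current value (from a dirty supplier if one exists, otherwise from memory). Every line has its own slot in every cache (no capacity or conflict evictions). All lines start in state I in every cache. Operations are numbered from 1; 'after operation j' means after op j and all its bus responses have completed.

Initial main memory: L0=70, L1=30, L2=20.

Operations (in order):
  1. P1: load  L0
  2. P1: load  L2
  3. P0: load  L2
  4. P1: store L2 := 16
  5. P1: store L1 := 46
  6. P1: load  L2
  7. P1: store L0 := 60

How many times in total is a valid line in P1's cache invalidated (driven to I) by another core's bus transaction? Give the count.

[1] P1: load  L0 | P0:I, P1:S(70) | bus: BusRd
[2] P1: load  L2 | P0:I, P1:S(20) | bus: BusRd
[3] P0: load  L2 | P0:S(20), P1:S(20) | bus: BusRd
[4] P1: store L2 := 16 | P0:I, P1:M(16) | bus: BusRdX
[5] P1: store L1 := 46 | P0:I, P1:M(46) | bus: BusRdX
[6] P1: load  L2 | P0:I, P1:M(16) | bus: none
[7] P1: store L0 := 60 | P0:I, P1:M(60) | bus: BusRdX

invalidations = 0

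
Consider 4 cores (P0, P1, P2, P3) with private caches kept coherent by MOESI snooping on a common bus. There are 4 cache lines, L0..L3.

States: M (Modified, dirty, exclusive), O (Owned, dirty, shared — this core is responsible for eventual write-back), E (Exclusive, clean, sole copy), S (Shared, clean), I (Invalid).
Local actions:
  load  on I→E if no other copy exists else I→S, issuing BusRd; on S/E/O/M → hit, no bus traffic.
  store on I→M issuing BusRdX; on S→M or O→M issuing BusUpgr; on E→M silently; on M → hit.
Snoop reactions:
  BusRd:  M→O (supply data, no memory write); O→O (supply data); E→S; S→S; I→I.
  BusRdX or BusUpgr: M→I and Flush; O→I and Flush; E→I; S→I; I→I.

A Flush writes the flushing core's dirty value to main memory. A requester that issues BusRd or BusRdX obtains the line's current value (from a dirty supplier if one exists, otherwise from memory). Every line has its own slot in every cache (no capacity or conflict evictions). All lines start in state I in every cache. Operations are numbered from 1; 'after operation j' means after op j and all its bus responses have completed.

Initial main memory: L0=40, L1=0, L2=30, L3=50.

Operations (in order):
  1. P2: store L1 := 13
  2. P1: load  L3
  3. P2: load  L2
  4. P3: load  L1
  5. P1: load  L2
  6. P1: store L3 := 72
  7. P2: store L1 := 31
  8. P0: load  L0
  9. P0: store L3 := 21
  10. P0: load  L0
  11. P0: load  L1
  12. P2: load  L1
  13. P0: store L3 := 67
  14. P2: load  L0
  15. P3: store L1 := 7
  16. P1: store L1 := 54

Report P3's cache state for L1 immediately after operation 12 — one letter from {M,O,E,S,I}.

state = I

  op1 P2: store L1 := 13 → I/I/M/I on L1; bus BusRdX; mem=0
  op2 P1: load  L3 → I/E/I/I on L3; bus BusRd; mem=50
  op3 P2: load  L2 → I/I/E/I on L2; bus BusRd; mem=30
  op4 P3: load  L1 → I/I/O/S on L1; bus BusRd; mem=0
  op5 P1: load  L2 → I/S/S/I on L2; bus BusRd; mem=30
  op6 P1: store L3 := 72 → I/M/I/I on L3; bus (none); mem=50
  op7 P2: store L1 := 31 → I/I/M/I on L1; bus BusUpgr; mem=0
  op8 P0: load  L0 → E/I/I/I on L0; bus BusRd; mem=40
  op9 P0: store L3 := 21 → M/I/I/I on L3; bus BusRdX Flush; mem=72
  op10 P0: load  L0 → E/I/I/I on L0; bus (none); mem=40
  op11 P0: load  L1 → S/I/O/I on L1; bus BusRd; mem=0
  op12 P2: load  L1 → S/I/O/I on L1; bus (none); mem=0
  op13 P0: store L3 := 67 → M/I/I/I on L3; bus (none); mem=72
  op14 P2: load  L0 → S/I/S/I on L0; bus BusRd; mem=40
  op15 P3: store L1 := 7 → I/I/I/M on L1; bus BusRdX Flush; mem=31
  op16 P1: store L1 := 54 → I/M/I/I on L1; bus BusRdX Flush; mem=7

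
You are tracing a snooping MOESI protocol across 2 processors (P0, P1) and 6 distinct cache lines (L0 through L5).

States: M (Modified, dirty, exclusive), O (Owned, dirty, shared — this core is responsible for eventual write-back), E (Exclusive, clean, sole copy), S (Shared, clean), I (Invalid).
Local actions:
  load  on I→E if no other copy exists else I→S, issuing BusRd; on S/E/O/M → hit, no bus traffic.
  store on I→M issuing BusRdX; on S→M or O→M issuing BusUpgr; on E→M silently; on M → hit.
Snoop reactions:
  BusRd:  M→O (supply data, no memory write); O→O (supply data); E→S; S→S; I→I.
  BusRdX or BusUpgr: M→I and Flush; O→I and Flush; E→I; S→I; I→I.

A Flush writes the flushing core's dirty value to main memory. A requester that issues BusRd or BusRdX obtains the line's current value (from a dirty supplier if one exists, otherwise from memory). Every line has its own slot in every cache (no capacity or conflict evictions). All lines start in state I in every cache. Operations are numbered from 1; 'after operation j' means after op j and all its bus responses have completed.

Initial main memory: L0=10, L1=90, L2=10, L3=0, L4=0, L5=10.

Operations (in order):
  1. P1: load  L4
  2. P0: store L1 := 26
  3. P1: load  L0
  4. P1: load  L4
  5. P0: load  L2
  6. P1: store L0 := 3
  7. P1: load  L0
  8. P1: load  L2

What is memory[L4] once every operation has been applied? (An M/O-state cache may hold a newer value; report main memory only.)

memory[L4] = 0

step 1: P1: load  L4  ⟶  IE  (L4)  txn=BusRd  M[L4]=0
step 2: P0: store L1 := 26  ⟶  MI  (L1)  txn=BusRdX  M[L1]=90
step 3: P1: load  L0  ⟶  IE  (L0)  txn=BusRd  M[L0]=10
step 4: P1: load  L4  ⟶  IE  (L4)  txn=∅  M[L4]=0
step 5: P0: load  L2  ⟶  EI  (L2)  txn=BusRd  M[L2]=10
step 6: P1: store L0 := 3  ⟶  IM  (L0)  txn=∅  M[L0]=10
step 7: P1: load  L0  ⟶  IM  (L0)  txn=∅  M[L0]=10
step 8: P1: load  L2  ⟶  SS  (L2)  txn=BusRd  M[L2]=10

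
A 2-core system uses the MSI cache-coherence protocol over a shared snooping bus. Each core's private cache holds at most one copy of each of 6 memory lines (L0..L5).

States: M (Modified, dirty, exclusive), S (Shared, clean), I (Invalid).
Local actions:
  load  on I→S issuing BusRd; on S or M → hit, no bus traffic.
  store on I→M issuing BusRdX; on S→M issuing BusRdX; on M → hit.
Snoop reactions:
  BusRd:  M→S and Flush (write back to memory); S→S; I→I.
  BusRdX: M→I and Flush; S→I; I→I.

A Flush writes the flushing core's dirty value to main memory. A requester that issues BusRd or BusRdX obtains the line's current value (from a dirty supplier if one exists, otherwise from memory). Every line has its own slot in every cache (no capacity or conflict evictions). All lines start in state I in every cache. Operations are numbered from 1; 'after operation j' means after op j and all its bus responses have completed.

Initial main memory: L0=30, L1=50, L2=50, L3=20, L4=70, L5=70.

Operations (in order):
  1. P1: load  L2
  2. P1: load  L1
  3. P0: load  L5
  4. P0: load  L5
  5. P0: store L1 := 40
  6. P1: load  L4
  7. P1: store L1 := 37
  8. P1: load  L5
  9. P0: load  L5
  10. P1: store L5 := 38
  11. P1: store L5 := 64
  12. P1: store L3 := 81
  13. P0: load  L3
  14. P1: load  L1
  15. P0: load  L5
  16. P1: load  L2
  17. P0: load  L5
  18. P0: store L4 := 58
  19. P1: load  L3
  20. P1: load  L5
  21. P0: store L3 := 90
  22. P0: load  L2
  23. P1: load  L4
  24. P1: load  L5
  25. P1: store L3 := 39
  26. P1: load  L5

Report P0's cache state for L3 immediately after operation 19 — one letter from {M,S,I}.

[1] P1: load  L2 | P0:I, P1:S(50) | bus: BusRd
[2] P1: load  L1 | P0:I, P1:S(50) | bus: BusRd
[3] P0: load  L5 | P0:S(70), P1:I | bus: BusRd
[4] P0: load  L5 | P0:S(70), P1:I | bus: none
[5] P0: store L1 := 40 | P0:M(40), P1:I | bus: BusRdX
[6] P1: load  L4 | P0:I, P1:S(70) | bus: BusRd
[7] P1: store L1 := 37 | P0:I, P1:M(37) | bus: BusRdX,Flush
[8] P1: load  L5 | P0:S(70), P1:S(70) | bus: BusRd
[9] P0: load  L5 | P0:S(70), P1:S(70) | bus: none
[10] P1: store L5 := 38 | P0:I, P1:M(38) | bus: BusRdX
[11] P1: store L5 := 64 | P0:I, P1:M(64) | bus: none
[12] P1: store L3 := 81 | P0:I, P1:M(81) | bus: BusRdX
[13] P0: load  L3 | P0:S(81), P1:S(81) | bus: BusRd,Flush
[14] P1: load  L1 | P0:I, P1:M(37) | bus: none
[15] P0: load  L5 | P0:S(64), P1:S(64) | bus: BusRd,Flush
[16] P1: load  L2 | P0:I, P1:S(50) | bus: none
[17] P0: load  L5 | P0:S(64), P1:S(64) | bus: none
[18] P0: store L4 := 58 | P0:M(58), P1:I | bus: BusRdX
[19] P1: load  L3 | P0:S(81), P1:S(81) | bus: none
[20] P1: load  L5 | P0:S(64), P1:S(64) | bus: none
[21] P0: store L3 := 90 | P0:M(90), P1:I | bus: BusRdX
[22] P0: load  L2 | P0:S(50), P1:S(50) | bus: BusRd
[23] P1: load  L4 | P0:S(58), P1:S(58) | bus: BusRd,Flush
[24] P1: load  L5 | P0:S(64), P1:S(64) | bus: none
[25] P1: store L3 := 39 | P0:I, P1:M(39) | bus: BusRdX,Flush
[26] P1: load  L5 | P0:S(64), P1:S(64) | bus: none

state = S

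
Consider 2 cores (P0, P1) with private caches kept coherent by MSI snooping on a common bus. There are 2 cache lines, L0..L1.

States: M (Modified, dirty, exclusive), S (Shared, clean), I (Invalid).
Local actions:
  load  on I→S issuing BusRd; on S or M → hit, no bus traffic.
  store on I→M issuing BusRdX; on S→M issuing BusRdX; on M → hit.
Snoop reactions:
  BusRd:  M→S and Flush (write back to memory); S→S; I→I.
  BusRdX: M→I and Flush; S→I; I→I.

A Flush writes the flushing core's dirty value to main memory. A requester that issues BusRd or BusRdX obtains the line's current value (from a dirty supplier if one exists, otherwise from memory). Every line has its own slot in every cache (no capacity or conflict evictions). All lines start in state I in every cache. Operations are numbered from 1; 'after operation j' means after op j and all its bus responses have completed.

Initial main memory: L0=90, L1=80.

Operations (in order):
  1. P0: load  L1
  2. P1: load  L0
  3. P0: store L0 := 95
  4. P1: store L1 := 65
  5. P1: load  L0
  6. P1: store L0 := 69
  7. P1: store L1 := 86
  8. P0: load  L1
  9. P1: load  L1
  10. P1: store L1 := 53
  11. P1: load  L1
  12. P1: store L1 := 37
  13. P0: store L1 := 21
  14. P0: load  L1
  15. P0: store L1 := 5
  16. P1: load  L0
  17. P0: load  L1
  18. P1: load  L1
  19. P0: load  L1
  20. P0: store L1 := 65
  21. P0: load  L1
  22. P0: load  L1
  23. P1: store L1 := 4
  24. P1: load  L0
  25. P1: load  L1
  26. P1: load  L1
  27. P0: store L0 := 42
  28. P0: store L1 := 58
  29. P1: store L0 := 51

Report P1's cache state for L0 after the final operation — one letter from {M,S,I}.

state = M

1. P0: load  L1  bus=[BusRd]  L1: P0=S P1=I  mem[L1]=80
2. P1: load  L0  bus=[BusRd]  L0: P0=I P1=S  mem[L0]=90
3. P0: store L0 := 95  bus=[BusRdX]  L0: P0=M P1=I  mem[L0]=90
4. P1: store L1 := 65  bus=[BusRdX]  L1: P0=I P1=M  mem[L1]=80
5. P1: load  L0  bus=[BusRd,Flush]  L0: P0=S P1=S  mem[L0]=95
6. P1: store L0 := 69  bus=[BusRdX]  L0: P0=I P1=M  mem[L0]=95
7. P1: store L1 := 86  bus=[-]  L1: P0=I P1=M  mem[L1]=80
8. P0: load  L1  bus=[BusRd,Flush]  L1: P0=S P1=S  mem[L1]=86
9. P1: load  L1  bus=[-]  L1: P0=S P1=S  mem[L1]=86
10. P1: store L1 := 53  bus=[BusRdX]  L1: P0=I P1=M  mem[L1]=86
11. P1: load  L1  bus=[-]  L1: P0=I P1=M  mem[L1]=86
12. P1: store L1 := 37  bus=[-]  L1: P0=I P1=M  mem[L1]=86
13. P0: store L1 := 21  bus=[BusRdX,Flush]  L1: P0=M P1=I  mem[L1]=37
14. P0: load  L1  bus=[-]  L1: P0=M P1=I  mem[L1]=37
15. P0: store L1 := 5  bus=[-]  L1: P0=M P1=I  mem[L1]=37
16. P1: load  L0  bus=[-]  L0: P0=I P1=M  mem[L0]=95
17. P0: load  L1  bus=[-]  L1: P0=M P1=I  mem[L1]=37
18. P1: load  L1  bus=[BusRd,Flush]  L1: P0=S P1=S  mem[L1]=5
19. P0: load  L1  bus=[-]  L1: P0=S P1=S  mem[L1]=5
20. P0: store L1 := 65  bus=[BusRdX]  L1: P0=M P1=I  mem[L1]=5
21. P0: load  L1  bus=[-]  L1: P0=M P1=I  mem[L1]=5
22. P0: load  L1  bus=[-]  L1: P0=M P1=I  mem[L1]=5
23. P1: store L1 := 4  bus=[BusRdX,Flush]  L1: P0=I P1=M  mem[L1]=65
24. P1: load  L0  bus=[-]  L0: P0=I P1=M  mem[L0]=95
25. P1: load  L1  bus=[-]  L1: P0=I P1=M  mem[L1]=65
26. P1: load  L1  bus=[-]  L1: P0=I P1=M  mem[L1]=65
27. P0: store L0 := 42  bus=[BusRdX,Flush]  L0: P0=M P1=I  mem[L0]=69
28. P0: store L1 := 58  bus=[BusRdX,Flush]  L1: P0=M P1=I  mem[L1]=4
29. P1: store L0 := 51  bus=[BusRdX,Flush]  L0: P0=I P1=M  mem[L0]=42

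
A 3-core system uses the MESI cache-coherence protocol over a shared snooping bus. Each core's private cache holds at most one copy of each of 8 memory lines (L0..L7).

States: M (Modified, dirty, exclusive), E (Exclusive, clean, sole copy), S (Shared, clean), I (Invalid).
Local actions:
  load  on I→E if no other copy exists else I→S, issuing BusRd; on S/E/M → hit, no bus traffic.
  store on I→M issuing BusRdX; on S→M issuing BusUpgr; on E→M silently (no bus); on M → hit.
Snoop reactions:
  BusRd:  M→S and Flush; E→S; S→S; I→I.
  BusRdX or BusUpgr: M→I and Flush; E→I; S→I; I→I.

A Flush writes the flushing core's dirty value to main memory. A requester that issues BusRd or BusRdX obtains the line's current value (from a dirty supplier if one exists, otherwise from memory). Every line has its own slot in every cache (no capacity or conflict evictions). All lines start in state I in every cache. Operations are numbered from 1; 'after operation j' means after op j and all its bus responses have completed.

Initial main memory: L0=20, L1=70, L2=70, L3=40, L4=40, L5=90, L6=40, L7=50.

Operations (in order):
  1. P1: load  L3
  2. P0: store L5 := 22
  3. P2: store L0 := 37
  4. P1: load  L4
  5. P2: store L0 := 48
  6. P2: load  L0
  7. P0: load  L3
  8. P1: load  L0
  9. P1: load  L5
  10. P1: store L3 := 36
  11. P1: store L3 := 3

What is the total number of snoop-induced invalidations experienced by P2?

invalidations = 0

[1] P1: load  L3 | P0:I, P1:E(40), P2:I | bus: BusRd
[2] P0: store L5 := 22 | P0:M(22), P1:I, P2:I | bus: BusRdX
[3] P2: store L0 := 37 | P0:I, P1:I, P2:M(37) | bus: BusRdX
[4] P1: load  L4 | P0:I, P1:E(40), P2:I | bus: BusRd
[5] P2: store L0 := 48 | P0:I, P1:I, P2:M(48) | bus: none
[6] P2: load  L0 | P0:I, P1:I, P2:M(48) | bus: none
[7] P0: load  L3 | P0:S(40), P1:S(40), P2:I | bus: BusRd
[8] P1: load  L0 | P0:I, P1:S(48), P2:S(48) | bus: BusRd,Flush
[9] P1: load  L5 | P0:S(22), P1:S(22), P2:I | bus: BusRd,Flush
[10] P1: store L3 := 36 | P0:I, P1:M(36), P2:I | bus: BusUpgr
[11] P1: store L3 := 3 | P0:I, P1:M(3), P2:I | bus: none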